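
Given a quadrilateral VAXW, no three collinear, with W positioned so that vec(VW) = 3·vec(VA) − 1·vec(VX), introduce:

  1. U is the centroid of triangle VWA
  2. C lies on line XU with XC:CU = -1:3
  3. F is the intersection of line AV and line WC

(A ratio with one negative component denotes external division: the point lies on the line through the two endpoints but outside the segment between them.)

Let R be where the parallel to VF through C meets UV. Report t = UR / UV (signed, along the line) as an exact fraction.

Set V = (0, 0), A = (1, 0), X = (0, 1), W = (3, -1); any affine frame gives the same invariant.
1. U is the centroid of triangle VWA ⇒ U = (4/3, -1/3)
2. C lies on line XU with XC:CU = -1:3 ⇒ C = (-2/3, 5/3)
3. F is the intersection of line AV and line WC ⇒ F = (13/8, 0)
through C parallel to VF: direction (13/8, 0); meets UV at R = (-20/3, 5/3)
R = U + t·(V−U) with t = 6

t = 6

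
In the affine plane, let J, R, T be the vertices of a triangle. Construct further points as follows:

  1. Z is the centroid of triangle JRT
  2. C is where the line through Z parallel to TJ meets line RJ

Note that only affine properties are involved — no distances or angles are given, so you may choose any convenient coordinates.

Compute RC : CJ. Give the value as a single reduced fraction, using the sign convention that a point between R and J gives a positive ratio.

Set J = (0, 0), R = (1, 0), T = (0, 1); any affine frame gives the same invariant.
1. Z is the centroid of triangle JRT ⇒ Z = (1/3, 1/3)
2. C is where the line through Z parallel to TJ meets line RJ ⇒ C = (1/3, 0)
C = R + t·(J−R) with t = 2/3, so RC:CJ = t:(1−t) = 2/3:1/3

RC:CJ = 2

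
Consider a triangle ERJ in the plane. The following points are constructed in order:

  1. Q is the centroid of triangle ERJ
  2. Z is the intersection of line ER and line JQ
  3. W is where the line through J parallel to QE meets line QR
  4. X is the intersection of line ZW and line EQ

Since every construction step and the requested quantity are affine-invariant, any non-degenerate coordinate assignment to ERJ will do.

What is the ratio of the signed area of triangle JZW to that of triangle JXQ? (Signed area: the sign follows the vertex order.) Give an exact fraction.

[JZW]:[JXQ] = -9/2

Assign E = (0, 0), R = (1, 0), J = (0, 1) — the answer is frame-independent, so this choice is without loss of generality.
1. Q is the centroid of triangle ERJ ⇒ Q = (1/3, 1/3)
2. Z is the intersection of line ER and line JQ ⇒ Z = (1/2, 0)
3. W is where the line through J parallel to QE meets line QR ⇒ W = (-1/3, 2/3)
4. X is the intersection of line ZW and line EQ ⇒ X = (2/9, 2/9)
2·[JZW] = -1/2, 2·[JXQ] = 1/9
[JZW]:[JXQ] = -1/2:1/9 = -9/2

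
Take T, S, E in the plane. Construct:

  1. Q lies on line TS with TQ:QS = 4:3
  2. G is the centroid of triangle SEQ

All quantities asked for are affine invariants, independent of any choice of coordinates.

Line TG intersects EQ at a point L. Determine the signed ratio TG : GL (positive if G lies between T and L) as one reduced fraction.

TG:GL = -5

Work in coordinates with T = (0, 0), S = (1, 0), E = (0, 1).
1. Q lies on line TS with TQ:QS = 4:3 ⇒ Q = (4/7, 0)
2. G is the centroid of triangle SEQ ⇒ G = (11/21, 1/3)
line TG meets EQ at L = (44/105, 4/15)
G = T + t·(L−T) with t = 5/4, so TG:GL = 5/4:-1/4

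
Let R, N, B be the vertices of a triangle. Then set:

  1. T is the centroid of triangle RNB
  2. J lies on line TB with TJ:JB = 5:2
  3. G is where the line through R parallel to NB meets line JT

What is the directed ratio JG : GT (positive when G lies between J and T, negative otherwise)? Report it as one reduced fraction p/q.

JG:GT = -19/14

Work in coordinates with R = (0, 0), N = (1, 0), B = (0, 1).
1. T is the centroid of triangle RNB ⇒ T = (1/3, 1/3)
2. J lies on line TB with TJ:JB = 5:2 ⇒ J = (2/21, 17/21)
3. G is where the line through R parallel to NB meets line JT ⇒ G = (1, -1)
G = J + t·(T−J) with t = 19/5, so JG:GT = t:(1−t) = 19/5:-14/5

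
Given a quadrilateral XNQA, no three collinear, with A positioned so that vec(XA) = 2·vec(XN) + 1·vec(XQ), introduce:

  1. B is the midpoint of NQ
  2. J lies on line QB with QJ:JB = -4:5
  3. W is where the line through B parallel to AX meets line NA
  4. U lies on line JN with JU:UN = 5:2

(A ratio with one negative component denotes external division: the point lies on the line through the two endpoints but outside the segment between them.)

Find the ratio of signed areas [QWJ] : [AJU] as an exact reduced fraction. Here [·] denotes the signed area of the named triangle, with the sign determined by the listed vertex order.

[QWJ]:[AJU] = 7/5

Work in coordinates with X = (0, 0), N = (1, 0), Q = (0, 1), A = (2, 1).
1. B is the midpoint of NQ ⇒ B = (1/2, 1/2)
2. J lies on line QB with QJ:JB = -4:5 ⇒ J = (-2, 3)
3. W is where the line through B parallel to AX meets line NA ⇒ W = (5/2, 3/2)
4. U lies on line JN with JU:UN = 5:2 ⇒ U = (1/7, 6/7)
2·[QWJ] = 6, 2·[AJU] = 30/7
[QWJ]:[AJU] = 6:30/7 = 7/5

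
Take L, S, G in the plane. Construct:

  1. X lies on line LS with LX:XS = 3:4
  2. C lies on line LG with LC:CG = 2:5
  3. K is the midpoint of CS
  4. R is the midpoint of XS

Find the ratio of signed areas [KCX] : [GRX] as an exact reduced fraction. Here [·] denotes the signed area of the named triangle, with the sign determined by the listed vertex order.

[KCX]:[GRX] = -2/7

Assign L = (0, 0), S = (1, 0), G = (0, 1) — the answer is frame-independent, so this choice is without loss of generality.
1. X lies on line LS with LX:XS = 3:4 ⇒ X = (3/7, 0)
2. C lies on line LG with LC:CG = 2:5 ⇒ C = (0, 2/7)
3. K is the midpoint of CS ⇒ K = (1/2, 1/7)
4. R is the midpoint of XS ⇒ R = (5/7, 0)
2·[KCX] = 4/49, 2·[GRX] = -2/7
[KCX]:[GRX] = 4/49:-2/7 = -2/7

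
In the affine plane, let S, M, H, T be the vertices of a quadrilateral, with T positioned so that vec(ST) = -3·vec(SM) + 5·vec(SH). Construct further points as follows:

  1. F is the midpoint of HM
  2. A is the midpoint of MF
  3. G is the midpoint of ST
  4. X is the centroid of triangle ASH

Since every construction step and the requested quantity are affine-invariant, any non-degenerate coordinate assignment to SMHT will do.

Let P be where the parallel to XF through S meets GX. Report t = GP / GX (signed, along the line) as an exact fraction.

Set S = (0, 0), M = (1, 0), H = (0, 1), T = (-3, 5); any affine frame gives the same invariant.
1. F is the midpoint of HM ⇒ F = (1/2, 1/2)
2. A is the midpoint of MF ⇒ A = (3/4, 1/4)
3. G is the midpoint of ST ⇒ G = (-3/2, 5/2)
4. X is the centroid of triangle ASH ⇒ X = (1/4, 5/12)
through S parallel to XF: direction (1/4, 1/12); meets GX at P = (15/32, 5/32)
P = G + t·(X−G) with t = 9/8

t = 9/8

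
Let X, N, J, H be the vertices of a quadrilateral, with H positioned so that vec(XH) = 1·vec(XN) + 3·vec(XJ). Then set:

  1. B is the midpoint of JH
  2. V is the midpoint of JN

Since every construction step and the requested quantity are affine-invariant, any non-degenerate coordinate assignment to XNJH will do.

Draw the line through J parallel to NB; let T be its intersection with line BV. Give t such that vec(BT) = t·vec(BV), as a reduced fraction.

Assign X = (0, 0), N = (1, 0), J = (0, 1), H = (1, 3) — the answer is frame-independent, so this choice is without loss of generality.
1. B is the midpoint of JH ⇒ B = (1/2, 2)
2. V is the midpoint of JN ⇒ V = (1/2, 1/2)
through J parallel to NB: direction (-1/2, 2); meets BV at T = (1/2, -1)
T = B + t·(V−B) with t = 2

t = 2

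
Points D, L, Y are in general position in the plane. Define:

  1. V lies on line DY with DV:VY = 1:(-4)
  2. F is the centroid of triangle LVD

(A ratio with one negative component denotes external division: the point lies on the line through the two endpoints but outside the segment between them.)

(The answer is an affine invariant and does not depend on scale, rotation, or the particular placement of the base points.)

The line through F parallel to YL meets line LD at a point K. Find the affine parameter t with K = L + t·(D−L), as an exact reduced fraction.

Set D = (0, 0), L = (1, 0), Y = (0, 1); any affine frame gives the same invariant.
1. V lies on line DY with DV:VY = 1:(-4) ⇒ V = (0, -1/3)
2. F is the centroid of triangle LVD ⇒ F = (1/3, -1/9)
through F parallel to YL: direction (1, -1); meets LD at K = (2/9, 0)
K = L + t·(D−L) with t = 7/9

t = 7/9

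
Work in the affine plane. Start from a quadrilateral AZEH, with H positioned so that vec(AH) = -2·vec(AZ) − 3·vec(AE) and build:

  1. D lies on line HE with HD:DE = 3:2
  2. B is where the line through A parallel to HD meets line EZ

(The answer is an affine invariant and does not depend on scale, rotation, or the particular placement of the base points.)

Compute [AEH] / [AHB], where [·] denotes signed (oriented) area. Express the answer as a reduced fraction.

[AEH]:[AHB] = -6

Choose coordinates A = (0, 0), Z = (1, 0), E = (0, 1), H = (-2, -3).
1. D lies on line HE with HD:DE = 3:2 ⇒ D = (-4/5, -3/5)
2. B is where the line through A parallel to HD meets line EZ ⇒ B = (1/3, 2/3)
2·[AEH] = 2, 2·[AHB] = -1/3
[AEH]:[AHB] = 2:-1/3 = -6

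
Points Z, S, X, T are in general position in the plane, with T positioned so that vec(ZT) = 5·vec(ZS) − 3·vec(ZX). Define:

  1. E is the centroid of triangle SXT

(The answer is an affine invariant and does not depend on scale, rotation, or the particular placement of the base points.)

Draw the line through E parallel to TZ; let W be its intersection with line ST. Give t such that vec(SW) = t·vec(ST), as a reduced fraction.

Set Z = (0, 0), S = (1, 0), X = (0, 1), T = (5, -3); any affine frame gives the same invariant.
1. E is the centroid of triangle SXT ⇒ E = (2, -2/3)
through E parallel to TZ: direction (-5, 3); meets ST at W = (13/9, -1/3)
W = S + t·(T−S) with t = 1/9

t = 1/9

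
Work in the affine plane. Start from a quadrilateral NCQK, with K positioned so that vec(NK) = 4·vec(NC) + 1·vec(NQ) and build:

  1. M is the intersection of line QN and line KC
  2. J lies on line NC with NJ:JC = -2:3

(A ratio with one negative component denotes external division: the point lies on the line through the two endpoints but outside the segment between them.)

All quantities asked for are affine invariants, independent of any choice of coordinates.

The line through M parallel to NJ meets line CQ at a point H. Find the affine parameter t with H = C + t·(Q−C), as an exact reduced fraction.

t = -1/3

Set N = (0, 0), C = (1, 0), Q = (0, 1), K = (4, 1); any affine frame gives the same invariant.
1. M is the intersection of line QN and line KC ⇒ M = (0, -1/3)
2. J lies on line NC with NJ:JC = -2:3 ⇒ J = (-2, 0)
through M parallel to NJ: direction (-2, 0); meets CQ at H = (4/3, -1/3)
H = C + t·(Q−C) with t = -1/3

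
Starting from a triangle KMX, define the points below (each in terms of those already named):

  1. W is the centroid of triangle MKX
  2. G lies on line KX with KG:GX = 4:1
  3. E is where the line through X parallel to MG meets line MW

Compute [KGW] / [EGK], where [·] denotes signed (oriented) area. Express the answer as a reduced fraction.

Choose coordinates K = (0, 0), M = (1, 0), X = (0, 1).
1. W is the centroid of triangle MKX ⇒ W = (1/3, 1/3)
2. G lies on line KX with KG:GX = 4:1 ⇒ G = (0, 4/5)
3. E is where the line through X parallel to MG meets line MW ⇒ E = (5/3, -1/3)
2·[KGW] = -4/15, 2·[EGK] = 4/3
[KGW]:[EGK] = -4/15:4/3 = -1/5

[KGW]:[EGK] = -1/5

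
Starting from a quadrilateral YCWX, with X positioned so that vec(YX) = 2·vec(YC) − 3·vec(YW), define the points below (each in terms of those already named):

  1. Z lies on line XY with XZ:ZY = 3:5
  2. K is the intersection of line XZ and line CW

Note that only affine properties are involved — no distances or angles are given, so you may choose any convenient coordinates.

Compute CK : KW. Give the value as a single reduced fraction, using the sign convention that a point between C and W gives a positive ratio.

Set Y = (0, 0), C = (1, 0), W = (0, 1), X = (2, -3); any affine frame gives the same invariant.
1. Z lies on line XY with XZ:ZY = 3:5 ⇒ Z = (5/4, -15/8)
2. K is the intersection of line XZ and line CW ⇒ K = (-2, 3)
K = C + t·(W−C) with t = 3, so CK:KW = t:(1−t) = 3:-2

CK:KW = -3/2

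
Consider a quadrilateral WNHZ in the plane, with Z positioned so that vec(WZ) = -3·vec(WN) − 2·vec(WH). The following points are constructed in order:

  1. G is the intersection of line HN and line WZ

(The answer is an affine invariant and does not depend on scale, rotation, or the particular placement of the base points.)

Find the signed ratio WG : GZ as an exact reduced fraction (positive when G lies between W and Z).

WG:GZ = -1/6

Choose coordinates W = (0, 0), N = (1, 0), H = (0, 1), Z = (-3, -2).
1. G is the intersection of line HN and line WZ ⇒ G = (3/5, 2/5)
G = W + t·(Z−W) with t = -1/5, so WG:GZ = t:(1−t) = -1/5:6/5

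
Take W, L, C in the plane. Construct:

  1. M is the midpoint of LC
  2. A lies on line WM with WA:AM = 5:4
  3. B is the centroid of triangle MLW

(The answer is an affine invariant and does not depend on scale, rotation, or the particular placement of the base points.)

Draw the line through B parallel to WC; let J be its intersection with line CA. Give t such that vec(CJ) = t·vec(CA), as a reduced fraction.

Assign W = (0, 0), L = (1, 0), C = (0, 1) — the answer is frame-independent, so this choice is without loss of generality.
1. M is the midpoint of LC ⇒ M = (1/2, 1/2)
2. A lies on line WM with WA:AM = 5:4 ⇒ A = (5/18, 5/18)
3. B is the centroid of triangle MLW ⇒ B = (1/2, 1/6)
through B parallel to WC: direction (0, 1); meets CA at J = (1/2, -3/10)
J = C + t·(A−C) with t = 9/5

t = 9/5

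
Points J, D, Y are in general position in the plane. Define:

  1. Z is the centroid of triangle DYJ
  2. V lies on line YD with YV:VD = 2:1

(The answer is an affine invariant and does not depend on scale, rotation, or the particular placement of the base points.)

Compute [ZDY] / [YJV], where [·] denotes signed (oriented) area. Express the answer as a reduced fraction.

[ZDY]:[YJV] = 1/2

Work in coordinates with J = (0, 0), D = (1, 0), Y = (0, 1).
1. Z is the centroid of triangle DYJ ⇒ Z = (1/3, 1/3)
2. V lies on line YD with YV:VD = 2:1 ⇒ V = (2/3, 1/3)
2·[ZDY] = 1/3, 2·[YJV] = 2/3
[ZDY]:[YJV] = 1/3:2/3 = 1/2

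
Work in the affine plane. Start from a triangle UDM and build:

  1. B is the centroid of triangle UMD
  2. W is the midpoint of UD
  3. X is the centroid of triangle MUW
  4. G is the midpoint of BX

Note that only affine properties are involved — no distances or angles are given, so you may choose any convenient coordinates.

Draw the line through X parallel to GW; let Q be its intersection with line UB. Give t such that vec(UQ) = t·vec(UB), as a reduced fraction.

t = 5/7

Work in coordinates with U = (0, 0), D = (1, 0), M = (0, 1).
1. B is the centroid of triangle UMD ⇒ B = (1/3, 1/3)
2. W is the midpoint of UD ⇒ W = (1/2, 0)
3. X is the centroid of triangle MUW ⇒ X = (1/6, 1/3)
4. G is the midpoint of BX ⇒ G = (1/4, 1/3)
through X parallel to GW: direction (1/4, -1/3); meets UB at Q = (5/21, 5/21)
Q = U + t·(B−U) with t = 5/7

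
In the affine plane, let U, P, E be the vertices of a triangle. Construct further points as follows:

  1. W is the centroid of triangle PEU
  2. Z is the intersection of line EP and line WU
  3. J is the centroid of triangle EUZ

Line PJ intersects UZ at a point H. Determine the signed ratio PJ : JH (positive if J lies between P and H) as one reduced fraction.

Assign U = (0, 0), P = (1, 0), E = (0, 1) — the answer is frame-independent, so this choice is without loss of generality.
1. W is the centroid of triangle PEU ⇒ W = (1/3, 1/3)
2. Z is the intersection of line EP and line WU ⇒ Z = (1/2, 1/2)
3. J is the centroid of triangle EUZ ⇒ J = (1/6, 1/2)
line PJ meets UZ at H = (3/8, 3/8)
J = P + t·(H−P) with t = 4/3, so PJ:JH = 4/3:-1/3

PJ:JH = -4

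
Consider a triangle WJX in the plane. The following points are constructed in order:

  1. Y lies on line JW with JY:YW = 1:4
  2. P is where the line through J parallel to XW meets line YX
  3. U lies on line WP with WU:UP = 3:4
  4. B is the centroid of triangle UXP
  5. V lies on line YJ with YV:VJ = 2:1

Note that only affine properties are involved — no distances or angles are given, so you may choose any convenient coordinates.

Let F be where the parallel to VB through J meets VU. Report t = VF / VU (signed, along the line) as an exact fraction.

t = -1/11

Choose coordinates W = (0, 0), J = (1, 0), X = (0, 1).
1. Y lies on line JW with JY:YW = 1:4 ⇒ Y = (4/5, 0)
2. P is where the line through J parallel to XW meets line YX ⇒ P = (1, -1/4)
3. U lies on line WP with WU:UP = 3:4 ⇒ U = (3/7, -3/28)
4. B is the centroid of triangle UXP ⇒ B = (10/21, 3/14)
5. V lies on line YJ with YV:VJ = 2:1 ⇒ V = (14/15, 0)
through J parallel to VB: direction (-16/35, 3/14); meets VU at F = (377/385, 3/308)
F = V + t·(U−V) with t = -1/11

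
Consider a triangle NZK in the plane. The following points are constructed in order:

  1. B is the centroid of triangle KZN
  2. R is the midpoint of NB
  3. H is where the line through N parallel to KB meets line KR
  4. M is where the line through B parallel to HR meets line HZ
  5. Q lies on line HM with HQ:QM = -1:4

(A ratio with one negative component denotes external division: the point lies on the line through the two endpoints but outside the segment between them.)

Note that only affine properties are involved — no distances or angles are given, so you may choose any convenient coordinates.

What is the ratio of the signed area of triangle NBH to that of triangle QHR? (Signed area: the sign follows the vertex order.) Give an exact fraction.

Assign N = (0, 0), Z = (1, 0), K = (0, 1) — the answer is frame-independent, so this choice is without loss of generality.
1. B is the centroid of triangle KZN ⇒ B = (1/3, 1/3)
2. R is the midpoint of NB ⇒ R = (1/6, 1/6)
3. H is where the line through N parallel to KB meets line KR ⇒ H = (1/3, -2/3)
4. M is where the line through B parallel to HR meets line HZ ⇒ M = (1/2, -1/2)
5. Q lies on line HM with HQ:QM = -1:4 ⇒ Q = (5/18, -13/18)
2·[NBH] = -1/3, 2·[QHR] = 1/18
[NBH]:[QHR] = -1/3:1/18 = -6

[NBH]:[QHR] = -6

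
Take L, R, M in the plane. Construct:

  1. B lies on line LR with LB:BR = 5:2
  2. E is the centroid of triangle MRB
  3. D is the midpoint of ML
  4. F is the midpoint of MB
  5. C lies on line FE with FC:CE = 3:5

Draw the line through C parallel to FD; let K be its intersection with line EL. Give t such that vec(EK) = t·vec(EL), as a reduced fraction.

Set L = (0, 0), R = (1, 0), M = (0, 1); any affine frame gives the same invariant.
1. B lies on line LR with LB:BR = 5:2 ⇒ B = (5/7, 0)
2. E is the centroid of triangle MRB ⇒ E = (4/7, 1/3)
3. D is the midpoint of ML ⇒ D = (0, 1/2)
4. F is the midpoint of MB ⇒ F = (5/14, 1/2)
5. C lies on line FE with FC:CE = 3:5 ⇒ C = (7/16, 7/16)
through C parallel to FD: direction (-5/14, 0); meets EL at K = (3/4, 7/16)
K = E + t·(L−E) with t = -5/16

t = -5/16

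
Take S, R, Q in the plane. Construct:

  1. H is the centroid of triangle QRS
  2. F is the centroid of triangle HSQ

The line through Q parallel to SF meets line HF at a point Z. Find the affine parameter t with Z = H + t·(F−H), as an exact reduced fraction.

t = 2

Set S = (0, 0), R = (1, 0), Q = (0, 1); any affine frame gives the same invariant.
1. H is the centroid of triangle QRS ⇒ H = (1/3, 1/3)
2. F is the centroid of triangle HSQ ⇒ F = (1/9, 4/9)
through Q parallel to SF: direction (1/9, 4/9); meets HF at Z = (-1/9, 5/9)
Z = H + t·(F−H) with t = 2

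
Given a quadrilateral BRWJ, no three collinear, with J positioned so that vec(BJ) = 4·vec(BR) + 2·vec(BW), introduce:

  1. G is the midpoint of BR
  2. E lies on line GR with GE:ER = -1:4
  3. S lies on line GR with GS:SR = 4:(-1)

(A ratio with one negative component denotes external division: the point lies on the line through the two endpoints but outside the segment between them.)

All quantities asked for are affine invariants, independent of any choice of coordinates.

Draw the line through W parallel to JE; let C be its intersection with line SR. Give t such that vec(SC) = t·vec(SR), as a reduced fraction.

t = 18

Work in coordinates with B = (0, 0), R = (1, 0), W = (0, 1), J = (4, 2).
1. G is the midpoint of BR ⇒ G = (1/2, 0)
2. E lies on line GR with GE:ER = -1:4 ⇒ E = (1/3, 0)
3. S lies on line GR with GS:SR = 4:(-1) ⇒ S = (7/6, 0)
through W parallel to JE: direction (-11/3, -2); meets SR at C = (-11/6, 0)
C = S + t·(R−S) with t = 18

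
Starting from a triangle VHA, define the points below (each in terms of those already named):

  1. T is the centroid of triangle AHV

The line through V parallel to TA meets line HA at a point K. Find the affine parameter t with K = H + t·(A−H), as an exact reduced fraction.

t = 2

Assign V = (0, 0), H = (1, 0), A = (0, 1) — the answer is frame-independent, so this choice is without loss of generality.
1. T is the centroid of triangle AHV ⇒ T = (1/3, 1/3)
through V parallel to TA: direction (-1/3, 2/3); meets HA at K = (-1, 2)
K = H + t·(A−H) with t = 2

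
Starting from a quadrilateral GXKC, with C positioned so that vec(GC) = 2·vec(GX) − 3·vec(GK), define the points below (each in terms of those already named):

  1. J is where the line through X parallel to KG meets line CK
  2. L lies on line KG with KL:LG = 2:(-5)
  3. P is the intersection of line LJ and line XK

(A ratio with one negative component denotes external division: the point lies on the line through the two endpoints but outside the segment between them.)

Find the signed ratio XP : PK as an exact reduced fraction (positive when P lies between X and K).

XP:PK = 3/2

Assign G = (0, 0), X = (1, 0), K = (0, 1), C = (2, -3) — the answer is frame-independent, so this choice is without loss of generality.
1. J is where the line through X parallel to KG meets line CK ⇒ J = (1, -1)
2. L lies on line KG with KL:LG = 2:(-5) ⇒ L = (0, 5/3)
3. P is the intersection of line LJ and line XK ⇒ P = (2/5, 3/5)
P = X + t·(K−X) with t = 3/5, so XP:PK = t:(1−t) = 3/5:2/5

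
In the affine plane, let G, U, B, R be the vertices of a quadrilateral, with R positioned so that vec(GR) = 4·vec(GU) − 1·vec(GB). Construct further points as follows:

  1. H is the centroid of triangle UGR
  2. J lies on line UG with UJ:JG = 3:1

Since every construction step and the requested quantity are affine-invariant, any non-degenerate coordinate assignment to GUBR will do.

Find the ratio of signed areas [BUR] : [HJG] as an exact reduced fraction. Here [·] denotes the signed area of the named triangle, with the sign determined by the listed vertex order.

[BUR]:[HJG] = 24

Set G = (0, 0), U = (1, 0), B = (0, 1), R = (4, -1); any affine frame gives the same invariant.
1. H is the centroid of triangle UGR ⇒ H = (5/3, -1/3)
2. J lies on line UG with UJ:JG = 3:1 ⇒ J = (1/4, 0)
2·[BUR] = 2, 2·[HJG] = 1/12
[BUR]:[HJG] = 2:1/12 = 24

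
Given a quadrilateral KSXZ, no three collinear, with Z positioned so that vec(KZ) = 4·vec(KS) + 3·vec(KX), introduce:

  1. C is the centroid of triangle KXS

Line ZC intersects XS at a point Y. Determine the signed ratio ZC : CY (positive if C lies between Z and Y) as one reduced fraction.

ZC:CY = -19

Assign K = (0, 0), S = (1, 0), X = (0, 1), Z = (4, 3) — the answer is frame-independent, so this choice is without loss of generality.
1. C is the centroid of triangle KXS ⇒ C = (1/3, 1/3)
line ZC meets XS at Y = (10/19, 9/19)
C = Z + t·(Y−Z) with t = 19/18, so ZC:CY = 19/18:-1/18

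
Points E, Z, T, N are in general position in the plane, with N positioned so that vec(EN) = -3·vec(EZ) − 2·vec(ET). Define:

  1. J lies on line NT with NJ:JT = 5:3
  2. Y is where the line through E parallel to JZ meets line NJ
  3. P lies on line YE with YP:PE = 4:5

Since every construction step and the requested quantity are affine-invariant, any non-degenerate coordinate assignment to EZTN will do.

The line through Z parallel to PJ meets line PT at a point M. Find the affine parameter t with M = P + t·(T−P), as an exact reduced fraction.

Set E = (0, 0), Z = (1, 0), T = (0, 1), N = (-3, -2); any affine frame gives the same invariant.
1. J lies on line NT with NJ:JT = 5:3 ⇒ J = (-9/8, -1/8)
2. Y is where the line through E parallel to JZ meets line NJ ⇒ Y = (-17/16, -1/16)
3. P lies on line YE with YP:PE = 4:5 ⇒ P = (-85/144, -5/144)
through Z parallel to PJ: direction (-77/144, -13/144); meets PT at M = (-425/576, -169/576)
M = P + t·(T−P) with t = -1/4

t = -1/4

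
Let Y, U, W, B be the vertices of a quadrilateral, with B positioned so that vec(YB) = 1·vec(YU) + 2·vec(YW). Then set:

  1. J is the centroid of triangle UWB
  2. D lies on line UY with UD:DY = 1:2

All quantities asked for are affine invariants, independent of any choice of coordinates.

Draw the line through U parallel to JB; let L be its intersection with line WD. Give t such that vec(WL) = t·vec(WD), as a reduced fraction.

t = 4/3

Assign Y = (0, 0), U = (1, 0), W = (0, 1), B = (1, 2) — the answer is frame-independent, so this choice is without loss of generality.
1. J is the centroid of triangle UWB ⇒ J = (2/3, 1)
2. D lies on line UY with UD:DY = 1:2 ⇒ D = (2/3, 0)
through U parallel to JB: direction (1/3, 1); meets WD at L = (8/9, -1/3)
L = W + t·(D−W) with t = 4/3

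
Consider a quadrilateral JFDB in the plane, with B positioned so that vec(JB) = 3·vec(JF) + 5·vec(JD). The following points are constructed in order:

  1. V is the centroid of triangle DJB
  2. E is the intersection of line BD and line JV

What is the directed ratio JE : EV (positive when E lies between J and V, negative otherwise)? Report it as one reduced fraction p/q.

JE:EV = -3

Choose coordinates J = (0, 0), F = (1, 0), D = (0, 1), B = (3, 5).
1. V is the centroid of triangle DJB ⇒ V = (1, 2)
2. E is the intersection of line BD and line JV ⇒ E = (3/2, 3)
E = J + t·(V−J) with t = 3/2, so JE:EV = t:(1−t) = 3/2:-1/2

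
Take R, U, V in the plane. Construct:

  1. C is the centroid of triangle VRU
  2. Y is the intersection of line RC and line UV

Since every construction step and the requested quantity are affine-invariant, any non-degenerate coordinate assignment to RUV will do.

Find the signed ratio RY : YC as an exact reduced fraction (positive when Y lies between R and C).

RY:YC = -3

Set R = (0, 0), U = (1, 0), V = (0, 1); any affine frame gives the same invariant.
1. C is the centroid of triangle VRU ⇒ C = (1/3, 1/3)
2. Y is the intersection of line RC and line UV ⇒ Y = (1/2, 1/2)
Y = R + t·(C−R) with t = 3/2, so RY:YC = t:(1−t) = 3/2:-1/2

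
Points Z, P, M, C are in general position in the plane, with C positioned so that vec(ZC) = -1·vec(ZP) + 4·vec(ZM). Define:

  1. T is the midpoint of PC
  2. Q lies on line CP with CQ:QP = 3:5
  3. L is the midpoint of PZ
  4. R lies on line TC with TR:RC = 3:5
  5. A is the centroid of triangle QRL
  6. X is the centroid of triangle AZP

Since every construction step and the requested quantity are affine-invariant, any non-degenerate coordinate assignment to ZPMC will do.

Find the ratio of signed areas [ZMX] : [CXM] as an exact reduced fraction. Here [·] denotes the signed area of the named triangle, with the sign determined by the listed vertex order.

[ZMX]:[CXM] = 23/39

Choose coordinates Z = (0, 0), P = (1, 0), M = (0, 1), C = (-1, 4).
1. T is the midpoint of PC ⇒ T = (0, 2)
2. Q lies on line CP with CQ:QP = 3:5 ⇒ Q = (-1/4, 5/2)
3. L is the midpoint of PZ ⇒ L = (1/2, 0)
4. R lies on line TC with TR:RC = 3:5 ⇒ R = (-3/8, 11/4)
5. A is the centroid of triangle QRL ⇒ A = (-1/24, 7/4)
6. X is the centroid of triangle AZP ⇒ X = (23/72, 7/12)
2·[ZMX] = -23/72, 2·[CXM] = -13/24
[ZMX]:[CXM] = -23/72:-13/24 = 23/39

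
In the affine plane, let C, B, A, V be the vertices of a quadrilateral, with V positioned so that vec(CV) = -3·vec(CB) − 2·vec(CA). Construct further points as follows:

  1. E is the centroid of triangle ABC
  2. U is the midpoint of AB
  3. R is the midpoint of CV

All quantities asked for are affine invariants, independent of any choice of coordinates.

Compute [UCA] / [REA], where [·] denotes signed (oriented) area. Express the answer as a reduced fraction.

Set C = (0, 0), B = (1, 0), A = (0, 1), V = (-3, -2); any affine frame gives the same invariant.
1. E is the centroid of triangle ABC ⇒ E = (1/3, 1/3)
2. U is the midpoint of AB ⇒ U = (1/2, 1/2)
3. R is the midpoint of CV ⇒ R = (-3/2, -1)
2·[UCA] = -1/2, 2·[REA] = 5/3
[UCA]:[REA] = -1/2:5/3 = -3/10

[UCA]:[REA] = -3/10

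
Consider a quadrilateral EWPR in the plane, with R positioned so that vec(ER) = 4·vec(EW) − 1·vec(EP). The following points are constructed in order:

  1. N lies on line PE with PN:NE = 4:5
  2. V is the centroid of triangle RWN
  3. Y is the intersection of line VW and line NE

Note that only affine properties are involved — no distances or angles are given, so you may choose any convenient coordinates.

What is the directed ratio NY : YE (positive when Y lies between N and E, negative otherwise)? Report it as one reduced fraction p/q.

NY:YE = 3/2

Assign E = (0, 0), W = (1, 0), P = (0, 1), R = (4, -1) — the answer is frame-independent, so this choice is without loss of generality.
1. N lies on line PE with PN:NE = 4:5 ⇒ N = (0, 5/9)
2. V is the centroid of triangle RWN ⇒ V = (5/3, -4/27)
3. Y is the intersection of line VW and line NE ⇒ Y = (0, 2/9)
Y = N + t·(E−N) with t = 3/5, so NY:YE = t:(1−t) = 3/5:2/5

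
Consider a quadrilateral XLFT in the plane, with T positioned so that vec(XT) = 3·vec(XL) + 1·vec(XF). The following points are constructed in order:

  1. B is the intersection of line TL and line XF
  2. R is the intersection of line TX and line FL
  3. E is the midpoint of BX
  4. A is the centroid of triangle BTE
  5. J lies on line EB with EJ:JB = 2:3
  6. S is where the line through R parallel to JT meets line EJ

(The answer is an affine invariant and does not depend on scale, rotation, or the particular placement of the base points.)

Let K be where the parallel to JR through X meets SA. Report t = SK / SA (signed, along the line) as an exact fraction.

Work in coordinates with X = (0, 0), L = (1, 0), F = (0, 1), T = (3, 1).
1. B is the intersection of line TL and line XF ⇒ B = (0, -1/2)
2. R is the intersection of line TX and line FL ⇒ R = (3/4, 1/4)
3. E is the midpoint of BX ⇒ E = (0, -1/4)
4. A is the centroid of triangle BTE ⇒ A = (1, 1/12)
5. J lies on line EB with EJ:JB = 2:3 ⇒ J = (0, -7/20)
6. S is where the line through R parallel to JT meets line EJ ⇒ S = (0, -7/80)
through X parallel to JR: direction (3/4, 3/5); meets SA at K = (-21/151, -84/755)
K = S + t·(A−S) with t = -21/151

t = -21/151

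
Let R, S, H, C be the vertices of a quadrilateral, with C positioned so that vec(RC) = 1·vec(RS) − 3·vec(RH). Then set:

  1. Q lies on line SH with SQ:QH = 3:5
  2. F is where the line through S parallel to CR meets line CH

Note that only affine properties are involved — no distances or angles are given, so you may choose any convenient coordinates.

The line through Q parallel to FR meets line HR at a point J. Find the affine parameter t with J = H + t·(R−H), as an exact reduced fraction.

Set R = (0, 0), S = (1, 0), H = (0, 1), C = (1, -3); any affine frame gives the same invariant.
1. Q lies on line SH with SQ:QH = 3:5 ⇒ Q = (5/8, 3/8)
2. F is where the line through S parallel to CR meets line CH ⇒ F = (-2, 9)
through Q parallel to FR: direction (2, -9); meets HR at J = (0, 51/16)
J = H + t·(R−H) with t = -35/16

t = -35/16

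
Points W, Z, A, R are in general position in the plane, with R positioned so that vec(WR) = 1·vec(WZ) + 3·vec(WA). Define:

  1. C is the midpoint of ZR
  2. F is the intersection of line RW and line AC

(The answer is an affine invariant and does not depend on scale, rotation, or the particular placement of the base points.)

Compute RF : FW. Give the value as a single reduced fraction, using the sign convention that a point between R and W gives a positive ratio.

Set W = (0, 0), Z = (1, 0), A = (0, 1), R = (1, 3); any affine frame gives the same invariant.
1. C is the midpoint of ZR ⇒ C = (1, 3/2)
2. F is the intersection of line RW and line AC ⇒ F = (2/5, 6/5)
F = R + t·(W−R) with t = 3/5, so RF:FW = t:(1−t) = 3/5:2/5

RF:FW = 3/2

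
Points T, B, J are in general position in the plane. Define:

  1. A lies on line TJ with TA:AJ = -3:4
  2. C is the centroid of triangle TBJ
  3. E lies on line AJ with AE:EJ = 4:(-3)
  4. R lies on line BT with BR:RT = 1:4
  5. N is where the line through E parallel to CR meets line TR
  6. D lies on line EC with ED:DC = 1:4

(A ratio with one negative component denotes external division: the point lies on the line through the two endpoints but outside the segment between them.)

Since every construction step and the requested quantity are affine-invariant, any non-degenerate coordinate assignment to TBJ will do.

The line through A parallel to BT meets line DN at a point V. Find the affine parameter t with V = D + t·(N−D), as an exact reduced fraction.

Choose coordinates T = (0, 0), B = (1, 0), J = (0, 1).
1. A lies on line TJ with TA:AJ = -3:4 ⇒ A = (0, -3)
2. C is the centroid of triangle TBJ ⇒ C = (1/3, 1/3)
3. E lies on line AJ with AE:EJ = 4:(-3) ⇒ E = (0, 13)
4. R lies on line BT with BR:RT = 1:4 ⇒ R = (4/5, 0)
5. N is where the line through E parallel to CR meets line TR ⇒ N = (91/5, 0)
6. D lies on line EC with ED:DC = 1:4 ⇒ D = (1/15, 157/15)
through A parallel to BT: direction (-1, 0); meets DN at V = (18367/785, -3)
V = D + t·(N−D) with t = 202/157

t = 202/157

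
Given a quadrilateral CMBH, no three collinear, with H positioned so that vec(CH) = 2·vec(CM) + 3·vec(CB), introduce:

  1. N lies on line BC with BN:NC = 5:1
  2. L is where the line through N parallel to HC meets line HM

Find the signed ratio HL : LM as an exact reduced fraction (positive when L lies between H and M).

HL:LM = -1/10

Set C = (0, 0), M = (1, 0), B = (0, 1), H = (2, 3); any affine frame gives the same invariant.
1. N lies on line BC with BN:NC = 5:1 ⇒ N = (0, 1/6)
2. L is where the line through N parallel to HC meets line HM ⇒ L = (19/9, 10/3)
L = H + t·(M−H) with t = -1/9, so HL:LM = t:(1−t) = -1/9:10/9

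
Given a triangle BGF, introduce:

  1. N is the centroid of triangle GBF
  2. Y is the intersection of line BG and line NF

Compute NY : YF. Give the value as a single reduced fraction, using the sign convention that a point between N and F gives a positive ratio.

NY:YF = -1/3

Assign B = (0, 0), G = (1, 0), F = (0, 1) — the answer is frame-independent, so this choice is without loss of generality.
1. N is the centroid of triangle GBF ⇒ N = (1/3, 1/3)
2. Y is the intersection of line BG and line NF ⇒ Y = (1/2, 0)
Y = N + t·(F−N) with t = -1/2, so NY:YF = t:(1−t) = -1/2:3/2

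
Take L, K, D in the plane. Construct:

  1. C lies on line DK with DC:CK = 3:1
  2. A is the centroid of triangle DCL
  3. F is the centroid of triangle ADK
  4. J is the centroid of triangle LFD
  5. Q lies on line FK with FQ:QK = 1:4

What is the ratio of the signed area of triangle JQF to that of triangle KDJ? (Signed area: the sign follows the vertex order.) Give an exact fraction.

[JQF]:[KDJ] = 13/200

Work in coordinates with L = (0, 0), K = (1, 0), D = (0, 1).
1. C lies on line DK with DC:CK = 3:1 ⇒ C = (3/4, 1/4)
2. A is the centroid of triangle DCL ⇒ A = (1/4, 5/12)
3. F is the centroid of triangle ADK ⇒ F = (5/12, 17/36)
4. J is the centroid of triangle LFD ⇒ J = (5/36, 53/108)
5. Q lies on line FK with FQ:QK = 1:4 ⇒ Q = (8/15, 17/45)
2·[JQF] = 13/540, 2·[KDJ] = 10/27
[JQF]:[KDJ] = 13/540:10/27 = 13/200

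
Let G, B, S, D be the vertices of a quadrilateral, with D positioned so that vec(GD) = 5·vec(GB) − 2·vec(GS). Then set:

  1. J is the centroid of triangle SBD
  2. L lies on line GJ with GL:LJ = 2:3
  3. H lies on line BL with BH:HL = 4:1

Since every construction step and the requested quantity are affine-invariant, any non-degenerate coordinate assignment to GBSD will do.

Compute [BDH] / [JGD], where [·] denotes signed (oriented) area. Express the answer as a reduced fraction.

[BDH]:[JGD] = -8/25

Work in coordinates with G = (0, 0), B = (1, 0), S = (0, 1), D = (5, -2).
1. J is the centroid of triangle SBD ⇒ J = (2, -1/3)
2. L lies on line GJ with GL:LJ = 2:3 ⇒ L = (4/5, -2/15)
3. H lies on line BL with BH:HL = 4:1 ⇒ H = (21/25, -8/75)
2·[BDH] = -56/75, 2·[JGD] = 7/3
[BDH]:[JGD] = -56/75:7/3 = -8/25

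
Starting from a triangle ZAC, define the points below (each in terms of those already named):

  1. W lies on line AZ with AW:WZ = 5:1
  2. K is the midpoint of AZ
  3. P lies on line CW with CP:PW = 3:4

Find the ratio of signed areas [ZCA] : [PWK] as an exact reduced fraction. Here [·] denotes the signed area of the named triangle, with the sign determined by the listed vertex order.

Set Z = (0, 0), A = (1, 0), C = (0, 1); any affine frame gives the same invariant.
1. W lies on line AZ with AW:WZ = 5:1 ⇒ W = (1/6, 0)
2. K is the midpoint of AZ ⇒ K = (1/2, 0)
3. P lies on line CW with CP:PW = 3:4 ⇒ P = (1/14, 4/7)
2·[ZCA] = -1, 2·[PWK] = 4/21
[ZCA]:[PWK] = -1:4/21 = -21/4

[ZCA]:[PWK] = -21/4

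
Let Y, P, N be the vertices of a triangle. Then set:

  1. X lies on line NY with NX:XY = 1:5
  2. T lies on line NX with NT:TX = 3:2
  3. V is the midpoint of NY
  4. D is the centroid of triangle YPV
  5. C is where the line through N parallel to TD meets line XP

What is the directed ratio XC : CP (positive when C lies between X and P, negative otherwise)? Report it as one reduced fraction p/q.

Work in coordinates with Y = (0, 0), P = (1, 0), N = (0, 1).
1. X lies on line NY with NX:XY = 1:5 ⇒ X = (0, 5/6)
2. T lies on line NX with NT:TX = 3:2 ⇒ T = (0, 9/10)
3. V is the midpoint of NY ⇒ V = (0, 1/2)
4. D is the centroid of triangle YPV ⇒ D = (1/3, 1/6)
5. C is where the line through N parallel to TD meets line XP ⇒ C = (5/41, 30/41)
C = X + t·(P−X) with t = 5/41, so XC:CP = t:(1−t) = 5/41:36/41

XC:CP = 5/36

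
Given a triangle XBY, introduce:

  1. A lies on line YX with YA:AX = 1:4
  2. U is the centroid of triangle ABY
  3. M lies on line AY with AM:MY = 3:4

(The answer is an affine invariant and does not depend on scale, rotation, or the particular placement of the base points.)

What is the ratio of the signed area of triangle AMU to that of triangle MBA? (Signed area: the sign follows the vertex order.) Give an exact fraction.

[AMU]:[MBA] = 1/3

Assign X = (0, 0), B = (1, 0), Y = (0, 1) — the answer is frame-independent, so this choice is without loss of generality.
1. A lies on line YX with YA:AX = 1:4 ⇒ A = (0, 4/5)
2. U is the centroid of triangle ABY ⇒ U = (1/3, 3/5)
3. M lies on line AY with AM:MY = 3:4 ⇒ M = (0, 31/35)
2·[AMU] = -1/35, 2·[MBA] = -3/35
[AMU]:[MBA] = -1/35:-3/35 = 1/3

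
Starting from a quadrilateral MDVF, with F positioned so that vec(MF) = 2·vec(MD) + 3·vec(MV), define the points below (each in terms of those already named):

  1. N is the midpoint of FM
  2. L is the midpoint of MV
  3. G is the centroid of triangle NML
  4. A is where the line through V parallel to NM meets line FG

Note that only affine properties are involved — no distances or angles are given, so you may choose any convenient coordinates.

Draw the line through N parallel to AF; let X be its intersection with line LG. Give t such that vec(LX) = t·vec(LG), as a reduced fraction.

Choose coordinates M = (0, 0), D = (1, 0), V = (0, 1), F = (2, 3).
1. N is the midpoint of FM ⇒ N = (1, 3/2)
2. L is the midpoint of MV ⇒ L = (0, 1/2)
3. G is the centroid of triangle NML ⇒ G = (1/3, 2/3)
4. A is where the line through V parallel to NM meets line FG ⇒ A = (-8, -11)
through N parallel to AF: direction (10, 14); meets LG at X = (4/9, 13/18)
X = L + t·(G−L) with t = 4/3

t = 4/3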